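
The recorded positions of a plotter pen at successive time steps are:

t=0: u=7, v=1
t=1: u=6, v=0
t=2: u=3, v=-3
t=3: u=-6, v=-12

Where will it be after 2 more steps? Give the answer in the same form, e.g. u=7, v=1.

u=-114, v=-120

The jumps are (-1, -1), (-3, -3), (-9, -9) — a geometric progression with ratio 3.
step 4: u=-6, v=-12 + (-27, -27) → u=-33, v=-39
step 5: u=-33, v=-39 + (-81, -81) → u=-114, v=-120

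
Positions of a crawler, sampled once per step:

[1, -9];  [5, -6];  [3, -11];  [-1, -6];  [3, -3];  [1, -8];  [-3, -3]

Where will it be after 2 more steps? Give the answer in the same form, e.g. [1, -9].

Step-to-step displacements: [+4, +3], [-2, -5], [-4, +5], [+4, +3], [-2, -5], [-4, +5] — a repeating cycle of length 3.
step 7: apply [+4, +3] → [1, 0]
step 8: apply [-2, -5] → [-1, -5]

[-1, -5]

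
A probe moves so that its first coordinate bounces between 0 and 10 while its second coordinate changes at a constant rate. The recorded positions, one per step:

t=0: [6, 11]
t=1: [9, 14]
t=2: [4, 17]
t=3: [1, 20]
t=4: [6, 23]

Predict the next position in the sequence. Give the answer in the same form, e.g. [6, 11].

[9, 26]

The first coordinate reflects between 0 and 10, moving 5 per step.
  step 5: 6 → 9
The second coordinate changes by +3 each step: at step 5 it is 26.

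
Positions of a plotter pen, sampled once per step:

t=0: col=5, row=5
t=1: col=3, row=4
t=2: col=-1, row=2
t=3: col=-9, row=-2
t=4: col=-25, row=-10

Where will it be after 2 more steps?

col=-121, row=-58

The jumps are (-2,-1), (-4,-2), (-8,-4), (-16,-8) — a geometric progression with ratio 2.
step 5: col=-25, row=-10 + (-32,-16) → col=-57, row=-26
step 6: col=-57, row=-26 + (-64,-32) → col=-121, row=-58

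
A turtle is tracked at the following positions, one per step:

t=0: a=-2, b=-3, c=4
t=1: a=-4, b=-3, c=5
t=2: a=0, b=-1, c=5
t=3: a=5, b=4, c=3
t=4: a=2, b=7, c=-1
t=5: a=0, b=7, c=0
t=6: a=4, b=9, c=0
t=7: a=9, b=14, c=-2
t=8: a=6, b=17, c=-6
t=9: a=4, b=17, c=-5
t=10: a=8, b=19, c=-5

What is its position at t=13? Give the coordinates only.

Step-to-step displacements: (-2,+0,+1), (+4,+2,+0), (+5,+5,-2), (-3,+3,-4), (-2,+0,+1), (+4,+2,+0), (+5,+5,-2), (-3,+3,-4), (-2,+0,+1), (+4,+2,+0) — a repeating cycle of length 4.
step 11: apply (+5,+5,-2) → a=13, b=24, c=-7
step 12: apply (-3,+3,-4) → a=10, b=27, c=-11
step 13: apply (-2,+0,+1) → a=8, b=27, c=-10

a=8, b=27, c=-10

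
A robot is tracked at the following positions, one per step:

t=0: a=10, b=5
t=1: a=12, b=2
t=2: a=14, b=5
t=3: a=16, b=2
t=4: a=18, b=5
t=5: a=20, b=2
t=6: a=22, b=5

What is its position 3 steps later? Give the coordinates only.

Differencing gives (+2,-3), (+2,+3), (+2,-3), (+2,+3), (+2,-3), (+2,+3). This is the pattern (+2,-3), (+2,+3) repeated.
step 7: apply (+2,-3) → a=24, b=2
step 8: apply (+2,+3) → a=26, b=5
step 9: apply (+2,-3) → a=28, b=2

a=28, b=2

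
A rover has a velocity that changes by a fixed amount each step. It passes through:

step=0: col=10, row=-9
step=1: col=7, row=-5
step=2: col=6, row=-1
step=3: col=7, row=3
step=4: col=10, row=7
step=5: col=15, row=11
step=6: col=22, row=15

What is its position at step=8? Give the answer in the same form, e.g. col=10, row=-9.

First differences are (-3,+4), (-1,+4), (+1,+4), (+3,+4), (+5,+4), (+7,+4); their common second difference is (+2,+0) (constant acceleration).
step 7: col=22, row=15 + (+9,+4) → col=31, row=19
step 8: col=31, row=19 + (+11,+4) → col=42, row=23

col=42, row=23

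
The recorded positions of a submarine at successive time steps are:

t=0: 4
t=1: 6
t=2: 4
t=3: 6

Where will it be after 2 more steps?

Consecutive displacements +2, -2, +2 scale by a factor of -1 each step.
step 4: 6 − 2 → 4
step 5: 4 + 2 → 6

6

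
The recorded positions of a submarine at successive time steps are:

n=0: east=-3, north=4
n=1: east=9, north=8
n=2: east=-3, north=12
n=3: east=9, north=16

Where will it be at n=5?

east=9, north=24

East: cycles through -3, 9 every 2 steps. Step 5 lands at position 1 of the cycle → 9.
North: linear, +4 per step → 24 at step 5.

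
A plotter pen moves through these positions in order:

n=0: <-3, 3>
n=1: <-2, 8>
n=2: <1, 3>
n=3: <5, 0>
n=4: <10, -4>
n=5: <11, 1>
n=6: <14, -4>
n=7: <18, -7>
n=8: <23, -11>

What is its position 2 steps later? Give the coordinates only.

<27, -11>

Differencing gives <+1, +5>, <+3, -5>, <+4, -3>, <+5, -4>, <+1, +5>, <+3, -5>, <+4, -3>, <+5, -4>. This is the pattern <+1, +5>, <+3, -5>, <+4, -3>, <+5, -4> repeated.
step 9: apply <+1, +5> → <24, -6>
step 10: apply <+3, -5> → <27, -11>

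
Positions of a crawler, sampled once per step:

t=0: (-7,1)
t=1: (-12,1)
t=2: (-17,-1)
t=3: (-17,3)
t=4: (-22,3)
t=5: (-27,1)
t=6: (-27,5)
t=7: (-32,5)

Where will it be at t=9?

(-37,7)

The moves between consecutive positions are (-5,+0), (-5,-2), (+0,+4), (-5,+0), (-5,-2), (+0,+4), (-5,+0); they repeat the 3-cycle [(-5,+0), (-5,-2), (+0,+4)].
step 8: apply (-5,-2) → (-37,3)
step 9: apply (+0,+4) → (-37,7)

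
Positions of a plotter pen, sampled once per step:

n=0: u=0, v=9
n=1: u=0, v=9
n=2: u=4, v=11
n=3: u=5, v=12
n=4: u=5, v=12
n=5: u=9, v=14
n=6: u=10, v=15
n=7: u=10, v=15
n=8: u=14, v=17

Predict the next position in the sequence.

Step-to-step displacements: (+0, +0), (+4, +2), (+1, +1), (+0, +0), (+4, +2), (+1, +1), (+0, +0), (+4, +2) — a repeating cycle of length 3.
step 9: apply (+1, +1) → u=15, v=18

u=15, v=18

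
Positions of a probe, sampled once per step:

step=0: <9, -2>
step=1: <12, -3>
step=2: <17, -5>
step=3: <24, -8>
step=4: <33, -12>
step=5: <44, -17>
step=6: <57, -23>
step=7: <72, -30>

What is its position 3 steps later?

<129, -57>

First differences are <+3, -1>, <+5, -2>, <+7, -3>, <+9, -4>, <+11, -5>, <+13, -6>, <+15, -7>; their common second difference is <+2, -1> (constant acceleration).
step 8: <72, -30> + <+17, -8> → <89, -38>
step 9: <89, -38> + <+19, -9> → <108, -47>
step 10: <108, -47> + <+21, -10> → <129, -57>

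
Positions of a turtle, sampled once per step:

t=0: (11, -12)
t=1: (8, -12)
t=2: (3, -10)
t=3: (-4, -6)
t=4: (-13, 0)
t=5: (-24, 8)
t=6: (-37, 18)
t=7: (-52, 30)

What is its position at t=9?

Successive displacements: (-3, +0), (-5, +2), (-7, +4), (-9, +6), (-11, +8), (-13, +10), (-15, +12) — each changes by (-2, +2).
step 8: (-52, 30) + (-17, +14) → (-69, 44)
step 9: (-69, 44) + (-19, +16) → (-88, 60)

(-88, 60)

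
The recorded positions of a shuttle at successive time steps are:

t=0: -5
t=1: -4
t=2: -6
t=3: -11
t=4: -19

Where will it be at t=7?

-61

Successive displacements: +1, -2, -5, -8 — each changes by -3.
step 5: -19 − 11 → -30
step 6: -30 − 14 → -44
step 7: -44 − 17 → -61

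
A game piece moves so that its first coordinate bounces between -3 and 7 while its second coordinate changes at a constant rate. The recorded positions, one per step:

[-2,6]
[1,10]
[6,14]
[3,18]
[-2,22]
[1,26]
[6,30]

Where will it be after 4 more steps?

[6,46]

The first coordinate travels 5 per step and bounces off the walls at -3 and 7.
  step 7: 6 → 3
  step 8: 3 → -2
  step 9: -2 → 1
  step 10: 1 → 6
The second coordinate changes by +4 each step: at step 10 it is 46.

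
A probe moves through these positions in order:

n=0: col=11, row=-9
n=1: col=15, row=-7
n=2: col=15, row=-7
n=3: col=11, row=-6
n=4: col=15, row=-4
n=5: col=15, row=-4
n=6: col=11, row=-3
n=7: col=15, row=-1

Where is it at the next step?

col=15, row=-1

The moves between consecutive positions are (+4,+2), (+0,+0), (-4,+1), (+4,+2), (+0,+0), (-4,+1), (+4,+2); they repeat the 3-cycle [(+4,+2), (+0,+0), (-4,+1)].
step 8: apply (+0,+0) → col=15, row=-1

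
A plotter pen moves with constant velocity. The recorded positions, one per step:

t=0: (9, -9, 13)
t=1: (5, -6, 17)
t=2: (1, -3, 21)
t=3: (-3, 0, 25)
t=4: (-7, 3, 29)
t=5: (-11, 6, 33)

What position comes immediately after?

Constant displacement of (-4, +3, +4) per step.
step 6: (-11, 6, 33) + (-4, +3, +4) → (-15, 9, 37)

(-15, 9, 37)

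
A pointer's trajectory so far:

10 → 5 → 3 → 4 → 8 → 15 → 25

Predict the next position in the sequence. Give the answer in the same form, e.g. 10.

38

First differences are -5, -2, +1, +4, +7, +10; their common second difference is +3 (constant acceleration).
step 7: 25 + 13 → 38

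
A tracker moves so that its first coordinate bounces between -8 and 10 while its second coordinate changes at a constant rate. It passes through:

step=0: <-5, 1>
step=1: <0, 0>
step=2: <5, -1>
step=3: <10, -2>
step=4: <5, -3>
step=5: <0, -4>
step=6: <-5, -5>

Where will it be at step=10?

The first coordinate reflects between -8 and 10, moving 5 per step.
  step 7: -5 → -6
  step 8: -6 → -1
  step 9: -1 → 4
  step 10: 4 → 9
The second coordinate changes by -1 each step: at step 10 it is -9.

<9, -9>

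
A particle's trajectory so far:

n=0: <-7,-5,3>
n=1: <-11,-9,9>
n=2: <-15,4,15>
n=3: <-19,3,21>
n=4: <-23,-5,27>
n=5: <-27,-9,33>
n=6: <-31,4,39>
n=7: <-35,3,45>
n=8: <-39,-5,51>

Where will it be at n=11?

<-51,3,69>

The first coordinate changes by -4 each step, so at step 11 it is -7 + 11·(-4) = -51.
The second coordinate repeats the cycle [-5, -9, 4, 3] with period 4; step 11 mod 4 = 3, giving 3.
The third coordinate changes by +6 each step, so at step 11 it is 3 + 11·(6) = 69.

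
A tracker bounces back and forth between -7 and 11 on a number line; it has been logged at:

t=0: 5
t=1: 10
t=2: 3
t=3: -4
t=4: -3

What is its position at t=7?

4

The value reflects between -7 and 11, moving 7 per step.
  step 5: -3 → 4
  step 6: 4 → 11
  step 7: 11 → 4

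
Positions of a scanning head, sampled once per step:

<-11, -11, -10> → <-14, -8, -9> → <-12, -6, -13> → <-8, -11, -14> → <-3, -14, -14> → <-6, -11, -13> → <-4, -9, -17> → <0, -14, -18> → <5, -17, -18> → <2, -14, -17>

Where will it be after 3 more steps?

<13, -20, -22>

Differencing gives <-3, +3, +1>, <+2, +2, -4>, <+4, -5, -1>, <+5, -3, +0>, <-3, +3, +1>, <+2, +2, -4>, <+4, -5, -1>, <+5, -3, +0>, <-3, +3, +1>. This is the pattern <-3, +3, +1>, <+2, +2, -4>, <+4, -5, -1>, <+5, -3, +0> repeated.
step 10: apply <+2, +2, -4> → <4, -12, -21>
step 11: apply <+4, -5, -1> → <8, -17, -22>
step 12: apply <+5, -3, +0> → <13, -20, -22>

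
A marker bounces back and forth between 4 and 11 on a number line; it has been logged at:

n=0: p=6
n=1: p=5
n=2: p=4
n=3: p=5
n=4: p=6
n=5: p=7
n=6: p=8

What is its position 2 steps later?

The value reflects between 4 and 11, moving 1 per step.
  step 7: 8 → 9
  step 8: 9 → 10

p=10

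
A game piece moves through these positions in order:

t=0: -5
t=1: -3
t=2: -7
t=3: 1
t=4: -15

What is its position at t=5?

Consecutive displacements +2, -4, +8, -16 scale by a factor of -2 each step.
step 5: -15 + 32 → 17

17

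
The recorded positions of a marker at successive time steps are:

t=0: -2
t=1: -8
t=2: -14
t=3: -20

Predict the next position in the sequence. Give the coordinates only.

-26

The position changes by -6 every step.
step 4: -20 − 6 → -26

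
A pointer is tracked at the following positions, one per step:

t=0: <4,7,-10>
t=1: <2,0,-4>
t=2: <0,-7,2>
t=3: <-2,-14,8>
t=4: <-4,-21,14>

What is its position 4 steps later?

The position changes by <-2,-7,+6> every step.
step 5: <-4,-21,14> + <-2,-7,+6> → <-6,-28,20>
step 6: <-6,-28,20> + <-2,-7,+6> → <-8,-35,26>
step 7: <-8,-35,26> + <-2,-7,+6> → <-10,-42,32>
step 8: <-10,-42,32> + <-2,-7,+6> → <-12,-49,38>

<-12,-49,38>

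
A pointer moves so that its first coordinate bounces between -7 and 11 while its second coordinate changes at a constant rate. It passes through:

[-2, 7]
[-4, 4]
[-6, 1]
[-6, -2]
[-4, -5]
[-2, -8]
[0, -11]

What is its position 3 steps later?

[6, -20]

The first coordinate reflects between -7 and 11, moving 2 per step.
  step 7: 0 → 2
  step 8: 2 → 4
  step 9: 4 → 6
The second coordinate changes by -3 each step: at step 9 it is -20.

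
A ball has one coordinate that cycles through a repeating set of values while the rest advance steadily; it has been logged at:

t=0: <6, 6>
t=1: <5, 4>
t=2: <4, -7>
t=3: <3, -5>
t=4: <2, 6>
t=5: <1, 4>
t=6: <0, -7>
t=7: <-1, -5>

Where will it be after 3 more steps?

The first coordinate changes by -1 each step, so at step 10 it is 6 + 10·(-1) = -4.
The second coordinate repeats the cycle [6, 4, -7, -5] with period 4; step 10 mod 4 = 2, giving -7.

<-4, -7>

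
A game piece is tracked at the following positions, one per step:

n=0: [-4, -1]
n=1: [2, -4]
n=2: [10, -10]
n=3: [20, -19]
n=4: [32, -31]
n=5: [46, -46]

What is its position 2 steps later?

Successive displacements: [+6, -3], [+8, -6], [+10, -9], [+12, -12], [+14, -15] — each changes by [+2, -3].
step 6: [46, -46] + [+16, -18] → [62, -64]
step 7: [62, -64] + [+18, -21] → [80, -85]

[80, -85]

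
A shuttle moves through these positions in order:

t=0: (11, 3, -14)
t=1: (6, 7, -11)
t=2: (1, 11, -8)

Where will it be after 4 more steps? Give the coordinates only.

(-19, 27, 4)

Each step adds (-5, +4, +3) to the position.
step 3: (1, 11, -8) + (-5, +4, +3) → (-4, 15, -5)
step 4: (-4, 15, -5) + (-5, +4, +3) → (-9, 19, -2)
step 5: (-9, 19, -2) + (-5, +4, +3) → (-14, 23, 1)
step 6: (-14, 23, 1) + (-5, +4, +3) → (-19, 27, 4)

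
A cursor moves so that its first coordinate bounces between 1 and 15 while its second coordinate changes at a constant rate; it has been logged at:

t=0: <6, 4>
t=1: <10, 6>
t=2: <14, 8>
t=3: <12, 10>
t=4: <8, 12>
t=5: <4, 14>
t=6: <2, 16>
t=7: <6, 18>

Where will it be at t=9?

<14, 22>

The first coordinate reflects between 1 and 15, moving 4 per step.
  step 8: 6 → 10
  step 9: 10 → 14
The second coordinate changes by +2 each step: at step 9 it is 22.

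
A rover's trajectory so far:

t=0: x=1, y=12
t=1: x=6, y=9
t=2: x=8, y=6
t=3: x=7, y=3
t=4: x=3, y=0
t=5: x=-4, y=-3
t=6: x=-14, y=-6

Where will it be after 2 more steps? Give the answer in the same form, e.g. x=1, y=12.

Taking differences between consecutive positions: (+5, -3), (+2, -3), (-1, -3), (-4, -3), (-7, -3), (-10, -3). These grow by (-3, +0) each step.
step 7: x=-14, y=-6 + (-13, -3) → x=-27, y=-9
step 8: x=-27, y=-9 + (-16, -3) → x=-43, y=-12

x=-43, y=-12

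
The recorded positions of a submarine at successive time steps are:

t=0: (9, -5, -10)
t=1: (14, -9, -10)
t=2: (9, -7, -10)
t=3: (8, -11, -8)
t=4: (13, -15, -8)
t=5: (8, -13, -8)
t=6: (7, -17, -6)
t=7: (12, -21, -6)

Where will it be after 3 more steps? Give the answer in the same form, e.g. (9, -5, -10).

The moves between consecutive positions are (+5, -4, +0), (-5, +2, +0), (-1, -4, +2), (+5, -4, +0), (-5, +2, +0), (-1, -4, +2), (+5, -4, +0); they repeat the 3-cycle [(+5, -4, +0), (-5, +2, +0), (-1, -4, +2)].
step 8: apply (-5, +2, +0) → (7, -19, -6)
step 9: apply (-1, -4, +2) → (6, -23, -4)
step 10: apply (+5, -4, +0) → (11, -27, -4)

(11, -27, -4)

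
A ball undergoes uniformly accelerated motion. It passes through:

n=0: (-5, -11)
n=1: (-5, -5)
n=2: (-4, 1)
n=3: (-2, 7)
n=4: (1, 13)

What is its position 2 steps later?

First differences are (+0, +6), (+1, +6), (+2, +6), (+3, +6); their common second difference is (+1, +0) (constant acceleration).
step 5: (1, 13) + (+4, +6) → (5, 19)
step 6: (5, 19) + (+5, +6) → (10, 25)

(10, 25)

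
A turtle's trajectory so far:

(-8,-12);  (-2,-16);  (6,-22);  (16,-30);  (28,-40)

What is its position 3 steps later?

(76,-82)

First differences are (+6,-4), (+8,-6), (+10,-8), (+12,-10); their common second difference is (+2,-2) (constant acceleration).
step 5: (28,-40) + (+14,-12) → (42,-52)
step 6: (42,-52) + (+16,-14) → (58,-66)
step 7: (58,-66) + (+18,-16) → (76,-82)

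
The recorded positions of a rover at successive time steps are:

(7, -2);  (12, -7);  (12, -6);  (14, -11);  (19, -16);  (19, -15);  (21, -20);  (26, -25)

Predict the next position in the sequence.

The moves between consecutive positions are (+5, -5), (+0, +1), (+2, -5), (+5, -5), (+0, +1), (+2, -5), (+5, -5); they repeat the 3-cycle [(+5, -5), (+0, +1), (+2, -5)].
step 8: apply (+0, +1) → (26, -24)

(26, -24)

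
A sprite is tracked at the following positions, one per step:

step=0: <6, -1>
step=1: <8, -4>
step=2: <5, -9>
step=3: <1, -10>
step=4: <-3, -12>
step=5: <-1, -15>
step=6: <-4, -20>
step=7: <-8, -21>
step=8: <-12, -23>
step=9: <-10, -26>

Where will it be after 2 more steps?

Differencing gives <+2, -3>, <-3, -5>, <-4, -1>, <-4, -2>, <+2, -3>, <-3, -5>, <-4, -1>, <-4, -2>, <+2, -3>. This is the pattern <+2, -3>, <-3, -5>, <-4, -1>, <-4, -2> repeated.
step 10: apply <-3, -5> → <-13, -31>
step 11: apply <-4, -1> → <-17, -32>

<-17, -32>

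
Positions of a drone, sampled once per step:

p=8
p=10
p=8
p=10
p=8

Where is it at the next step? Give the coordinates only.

The jumps are +2, -2, +2, -2 — a geometric progression with ratio -1.
step 5: 8 + 2 → p=10

p=10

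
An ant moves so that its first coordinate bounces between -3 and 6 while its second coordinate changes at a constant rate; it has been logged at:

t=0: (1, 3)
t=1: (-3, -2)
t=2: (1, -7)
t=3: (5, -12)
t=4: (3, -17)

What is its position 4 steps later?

(5, -37)

The first coordinate travels 4 per step and bounces off the walls at -3 and 6.
  step 5: 3 → -1
  step 6: -1 → -1
  step 7: -1 → 3
  step 8: 3 → 5
The second coordinate changes by -5 each step: at step 8 it is -37.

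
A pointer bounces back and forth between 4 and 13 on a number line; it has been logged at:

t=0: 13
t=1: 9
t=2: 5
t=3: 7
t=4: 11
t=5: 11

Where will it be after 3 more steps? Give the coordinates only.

The value reflects between 4 and 13, moving 4 per step.
  step 6: 11 → 7
  step 7: 7 → 5
  step 8: 5 → 9

9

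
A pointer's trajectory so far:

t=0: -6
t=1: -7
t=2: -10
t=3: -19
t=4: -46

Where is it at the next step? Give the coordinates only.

Consecutive displacements -1, -3, -9, -27 scale by a factor of 3 each step.
step 5: -46 − 81 → -127

-127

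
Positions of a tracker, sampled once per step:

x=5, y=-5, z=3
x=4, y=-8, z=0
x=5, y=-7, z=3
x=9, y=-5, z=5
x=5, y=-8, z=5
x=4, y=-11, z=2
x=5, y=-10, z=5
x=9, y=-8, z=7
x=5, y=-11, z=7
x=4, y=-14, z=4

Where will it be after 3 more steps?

The moves between consecutive positions are (-1,-3,-3), (+1,+1,+3), (+4,+2,+2), (-4,-3,+0), (-1,-3,-3), (+1,+1,+3), (+4,+2,+2), (-4,-3,+0), (-1,-3,-3); they repeat the 4-cycle [(-1,-3,-3), (+1,+1,+3), (+4,+2,+2), (-4,-3,+0)].
step 10: apply (+1,+1,+3) → x=5, y=-13, z=7
step 11: apply (+4,+2,+2) → x=9, y=-11, z=9
step 12: apply (-4,-3,+0) → x=5, y=-14, z=9

x=5, y=-14, z=9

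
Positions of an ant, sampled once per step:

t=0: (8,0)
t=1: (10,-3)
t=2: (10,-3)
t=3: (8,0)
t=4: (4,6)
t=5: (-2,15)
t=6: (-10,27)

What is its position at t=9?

Taking differences between consecutive positions: (+2,-3), (+0,+0), (-2,+3), (-4,+6), (-6,+9), (-8,+12). These grow by (-2,+3) each step.
step 7: (-10,27) + (-10,+15) → (-20,42)
step 8: (-20,42) + (-12,+18) → (-32,60)
step 9: (-32,60) + (-14,+21) → (-46,81)

(-46,81)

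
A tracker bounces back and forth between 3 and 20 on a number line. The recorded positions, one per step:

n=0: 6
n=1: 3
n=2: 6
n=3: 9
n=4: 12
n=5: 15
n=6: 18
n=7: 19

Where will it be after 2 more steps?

13

The value reflects between 3 and 20, moving 3 per step.
  step 8: 19 → 16
  step 9: 16 → 13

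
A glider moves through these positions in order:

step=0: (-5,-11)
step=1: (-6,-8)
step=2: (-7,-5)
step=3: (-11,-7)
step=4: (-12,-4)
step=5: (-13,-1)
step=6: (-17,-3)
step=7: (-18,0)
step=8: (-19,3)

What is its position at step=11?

(-25,7)

Differencing gives (-1,+3), (-1,+3), (-4,-2), (-1,+3), (-1,+3), (-4,-2), (-1,+3), (-1,+3). This is the pattern (-1,+3), (-1,+3), (-4,-2) repeated.
step 9: apply (-4,-2) → (-23,1)
step 10: apply (-1,+3) → (-24,4)
step 11: apply (-1,+3) → (-25,7)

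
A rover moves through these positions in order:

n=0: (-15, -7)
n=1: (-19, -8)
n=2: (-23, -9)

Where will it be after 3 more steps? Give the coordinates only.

Constant displacement of (-4, -1) per step.
step 3: (-23, -9) + (-4, -1) → (-27, -10)
step 4: (-27, -10) + (-4, -1) → (-31, -11)
step 5: (-31, -11) + (-4, -1) → (-35, -12)

(-35, -12)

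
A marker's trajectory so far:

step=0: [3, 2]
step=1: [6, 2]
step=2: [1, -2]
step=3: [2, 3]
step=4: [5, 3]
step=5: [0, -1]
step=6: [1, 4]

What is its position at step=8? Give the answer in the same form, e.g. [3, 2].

[-1, 0]

Step-to-step displacements: [+3, +0], [-5, -4], [+1, +5], [+3, +0], [-5, -4], [+1, +5] — a repeating cycle of length 3.
step 7: apply [+3, +0] → [4, 4]
step 8: apply [-5, -4] → [-1, 0]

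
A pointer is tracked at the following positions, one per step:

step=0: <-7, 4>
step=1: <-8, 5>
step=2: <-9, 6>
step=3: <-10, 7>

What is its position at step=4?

<-11, 8>

Constant displacement of <-1, +1> per step.
step 4: <-10, 7> + <-1, +1> → <-11, 8>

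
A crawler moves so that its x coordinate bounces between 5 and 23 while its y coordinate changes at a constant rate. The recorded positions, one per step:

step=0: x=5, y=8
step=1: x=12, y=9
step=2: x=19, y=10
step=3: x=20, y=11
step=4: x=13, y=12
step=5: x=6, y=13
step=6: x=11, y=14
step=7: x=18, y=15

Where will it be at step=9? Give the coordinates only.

x=14, y=17

The x coordinate reflects between 5 and 23, moving 7 per step.
  step 8: 18 → 21
  step 9: 21 → 14
The y coordinate changes by +1 each step: at step 9 it is 17.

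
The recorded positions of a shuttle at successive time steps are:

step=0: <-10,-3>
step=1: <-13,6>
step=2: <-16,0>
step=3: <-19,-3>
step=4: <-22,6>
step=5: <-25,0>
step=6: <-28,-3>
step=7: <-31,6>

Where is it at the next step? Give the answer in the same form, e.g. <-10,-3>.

<-34,0>

The first coordinate changes by -3 each step, so at step 8 it is -10 + 8·(-3) = -34.
The second coordinate repeats the cycle [-3, 6, 0] with period 3; step 8 mod 3 = 2, giving 0.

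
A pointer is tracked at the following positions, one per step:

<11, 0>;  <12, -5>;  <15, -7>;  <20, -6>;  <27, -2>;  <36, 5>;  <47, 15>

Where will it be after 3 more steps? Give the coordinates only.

First differences are <+1, -5>, <+3, -2>, <+5, +1>, <+7, +4>, <+9, +7>, <+11, +10>; their common second difference is <+2, +3> (constant acceleration).
step 7: <47, 15> + <+13, +13> → <60, 28>
step 8: <60, 28> + <+15, +16> → <75, 44>
step 9: <75, 44> + <+17, +19> → <92, 63>

<92, 63>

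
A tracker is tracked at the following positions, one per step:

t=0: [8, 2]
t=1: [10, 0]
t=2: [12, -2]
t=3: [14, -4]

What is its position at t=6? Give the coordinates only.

[20, -10]

Constant displacement of [+2, -2] per step.
step 4: [14, -4] + [+2, -2] → [16, -6]
step 5: [16, -6] + [+2, -2] → [18, -8]
step 6: [18, -8] + [+2, -2] → [20, -10]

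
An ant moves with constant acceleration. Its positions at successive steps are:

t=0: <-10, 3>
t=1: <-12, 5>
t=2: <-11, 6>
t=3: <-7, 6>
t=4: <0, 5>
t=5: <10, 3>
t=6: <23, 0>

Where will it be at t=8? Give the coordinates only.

First differences are <-2, +2>, <+1, +1>, <+4, +0>, <+7, -1>, <+10, -2>, <+13, -3>; their common second difference is <+3, -1> (constant acceleration).
step 7: <23, 0> + <+16, -4> → <39, -4>
step 8: <39, -4> + <+19, -5> → <58, -9>

<58, -9>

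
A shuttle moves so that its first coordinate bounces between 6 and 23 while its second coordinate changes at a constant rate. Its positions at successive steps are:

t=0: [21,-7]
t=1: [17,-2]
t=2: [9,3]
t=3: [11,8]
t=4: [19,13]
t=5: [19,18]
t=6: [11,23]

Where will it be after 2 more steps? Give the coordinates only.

The first coordinate travels 8 per step and bounces off the walls at 6 and 23.
  step 7: 11 → 9
  step 8: 9 → 17
The second coordinate changes by +5 each step: at step 8 it is 33.

[17,33]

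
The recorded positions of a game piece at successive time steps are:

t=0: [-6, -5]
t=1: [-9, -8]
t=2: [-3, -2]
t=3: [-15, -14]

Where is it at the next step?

[9, 10]

Step-to-step displacements: [-3, -3], [+6, +6], [-12, -12]; each is -2× the previous.
step 4: [-15, -14] + [+24, +24] → [9, 10]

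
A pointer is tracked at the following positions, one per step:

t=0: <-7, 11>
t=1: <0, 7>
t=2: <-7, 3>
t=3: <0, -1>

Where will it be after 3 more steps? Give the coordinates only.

<-7, -13>

First: cycles through -7, 0 every 2 steps. Step 6 lands at position 0 of the cycle → -7.
Second: linear, -4 per step → -13 at step 6.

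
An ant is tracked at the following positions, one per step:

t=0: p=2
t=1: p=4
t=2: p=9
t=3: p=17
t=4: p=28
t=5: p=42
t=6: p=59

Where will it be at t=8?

p=102

First differences are +2, +5, +8, +11, +14, +17; their common second difference is +3 (constant acceleration).
step 7: 59 + 20 → p=79
step 8: 79 + 23 → p=102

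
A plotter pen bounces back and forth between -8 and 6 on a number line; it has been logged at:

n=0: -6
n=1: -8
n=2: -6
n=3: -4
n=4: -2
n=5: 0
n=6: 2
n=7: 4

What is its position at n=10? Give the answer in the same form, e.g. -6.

The value travels 2 per step and bounces off the walls at -8 and 6.
  step 8: 4 → 6
  step 9: 6 → 4
  step 10: 4 → 2

2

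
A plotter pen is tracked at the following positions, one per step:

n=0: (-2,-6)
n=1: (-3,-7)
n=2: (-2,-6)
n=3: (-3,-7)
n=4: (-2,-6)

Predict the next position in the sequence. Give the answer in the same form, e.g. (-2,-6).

(-3,-7)

The jumps are (-1,-1), (+1,+1), (-1,-1), (+1,+1) — a geometric progression with ratio -1.
step 5: (-2,-6) + (-1,-1) → (-3,-7)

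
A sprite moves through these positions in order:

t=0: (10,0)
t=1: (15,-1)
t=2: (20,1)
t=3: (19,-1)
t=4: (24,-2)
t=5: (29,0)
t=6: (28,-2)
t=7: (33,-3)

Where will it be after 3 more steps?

Step-to-step displacements: (+5,-1), (+5,+2), (-1,-2), (+5,-1), (+5,+2), (-1,-2), (+5,-1) — a repeating cycle of length 3.
step 8: apply (+5,+2) → (38,-1)
step 9: apply (-1,-2) → (37,-3)
step 10: apply (+5,-1) → (42,-4)

(42,-4)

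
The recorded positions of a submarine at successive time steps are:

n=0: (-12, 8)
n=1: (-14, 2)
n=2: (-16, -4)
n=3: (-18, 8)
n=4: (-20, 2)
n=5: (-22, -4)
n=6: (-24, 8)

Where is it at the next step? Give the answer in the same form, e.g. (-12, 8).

(-26, 2)

The first coordinate changes by -2 each step, so at step 7 it is -12 + 7·(-2) = -26.
The second coordinate repeats the cycle [8, 2, -4] with period 3; step 7 mod 3 = 1, giving 2.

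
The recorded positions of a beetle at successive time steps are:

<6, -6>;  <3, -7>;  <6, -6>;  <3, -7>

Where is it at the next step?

<6, -6>

Consecutive displacements <-3, -1>, <+3, +1>, <-3, -1> scale by a factor of -1 each step.
step 4: <3, -7> + <+3, +1> → <6, -6>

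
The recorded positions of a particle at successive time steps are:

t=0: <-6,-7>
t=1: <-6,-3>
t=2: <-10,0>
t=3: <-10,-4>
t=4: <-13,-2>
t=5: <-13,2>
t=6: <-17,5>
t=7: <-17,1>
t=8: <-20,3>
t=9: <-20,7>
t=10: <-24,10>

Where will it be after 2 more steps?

Differencing gives <+0,+4>, <-4,+3>, <+0,-4>, <-3,+2>, <+0,+4>, <-4,+3>, <+0,-4>, <-3,+2>, <+0,+4>, <-4,+3>. This is the pattern <+0,+4>, <-4,+3>, <+0,-4>, <-3,+2> repeated.
step 11: apply <+0,-4> → <-24,6>
step 12: apply <-3,+2> → <-27,8>

<-27,8>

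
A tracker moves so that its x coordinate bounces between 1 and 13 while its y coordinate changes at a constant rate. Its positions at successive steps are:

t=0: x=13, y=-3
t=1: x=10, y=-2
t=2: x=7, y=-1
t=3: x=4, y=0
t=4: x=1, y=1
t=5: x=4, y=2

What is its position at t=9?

x=10, y=6

The x coordinate travels 3 per step and bounces off the walls at 1 and 13.
  step 6: 4 → 7
  step 7: 7 → 10
  step 8: 10 → 13
  step 9: 13 → 10
The y coordinate changes by +1 each step: at step 9 it is 6.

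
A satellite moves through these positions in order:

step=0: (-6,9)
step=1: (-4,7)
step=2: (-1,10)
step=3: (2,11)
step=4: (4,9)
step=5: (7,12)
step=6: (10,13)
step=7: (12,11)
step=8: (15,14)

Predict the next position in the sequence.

The moves between consecutive positions are (+2,-2), (+3,+3), (+3,+1), (+2,-2), (+3,+3), (+3,+1), (+2,-2), (+3,+3); they repeat the 3-cycle [(+2,-2), (+3,+3), (+3,+1)].
step 9: apply (+3,+1) → (18,15)

(18,15)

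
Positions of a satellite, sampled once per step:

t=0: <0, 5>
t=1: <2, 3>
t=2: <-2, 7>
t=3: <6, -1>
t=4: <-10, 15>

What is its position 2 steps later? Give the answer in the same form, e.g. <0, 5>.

The jumps are <+2, -2>, <-4, +4>, <+8, -8>, <-16, +16> — a geometric progression with ratio -2.
step 5: <-10, 15> + <+32, -32> → <22, -17>
step 6: <22, -17> + <-64, +64> → <-42, 47>

<-42, 47>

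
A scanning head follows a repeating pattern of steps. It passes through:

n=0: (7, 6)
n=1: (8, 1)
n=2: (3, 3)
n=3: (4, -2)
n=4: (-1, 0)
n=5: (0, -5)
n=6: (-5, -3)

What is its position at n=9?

The moves between consecutive positions are (+1, -5), (-5, +2), (+1, -5), (-5, +2), (+1, -5), (-5, +2); they repeat the 2-cycle [(+1, -5), (-5, +2)].
step 7: apply (+1, -5) → (-4, -8)
step 8: apply (-5, +2) → (-9, -6)
step 9: apply (+1, -5) → (-8, -11)

(-8, -11)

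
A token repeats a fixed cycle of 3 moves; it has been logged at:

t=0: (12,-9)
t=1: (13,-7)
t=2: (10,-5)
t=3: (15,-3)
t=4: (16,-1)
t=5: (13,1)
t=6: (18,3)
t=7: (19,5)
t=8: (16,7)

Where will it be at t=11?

(19,13)

Step-to-step displacements: (+1,+2), (-3,+2), (+5,+2), (+1,+2), (-3,+2), (+5,+2), (+1,+2), (-3,+2) — a repeating cycle of length 3.
step 9: apply (+5,+2) → (21,9)
step 10: apply (+1,+2) → (22,11)
step 11: apply (-3,+2) → (19,13)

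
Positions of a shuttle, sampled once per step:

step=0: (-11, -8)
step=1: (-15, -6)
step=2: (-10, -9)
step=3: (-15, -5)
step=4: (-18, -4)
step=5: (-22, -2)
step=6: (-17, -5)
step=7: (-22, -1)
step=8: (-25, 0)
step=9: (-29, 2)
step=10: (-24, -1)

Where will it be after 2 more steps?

(-32, 4)

The moves between consecutive positions are (-4, +2), (+5, -3), (-5, +4), (-3, +1), (-4, +2), (+5, -3), (-5, +4), (-3, +1), (-4, +2), (+5, -3); they repeat the 4-cycle [(-4, +2), (+5, -3), (-5, +4), (-3, +1)].
step 11: apply (-5, +4) → (-29, 3)
step 12: apply (-3, +1) → (-32, 4)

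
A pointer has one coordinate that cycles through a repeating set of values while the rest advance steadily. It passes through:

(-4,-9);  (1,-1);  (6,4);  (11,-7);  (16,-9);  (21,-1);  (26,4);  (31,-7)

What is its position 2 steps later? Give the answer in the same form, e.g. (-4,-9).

First: linear, +5 per step → 41 at step 9.
Second: cycles through -9, -1, 4, -7 every 4 steps. Step 9 lands at position 1 of the cycle → -1.

(41,-1)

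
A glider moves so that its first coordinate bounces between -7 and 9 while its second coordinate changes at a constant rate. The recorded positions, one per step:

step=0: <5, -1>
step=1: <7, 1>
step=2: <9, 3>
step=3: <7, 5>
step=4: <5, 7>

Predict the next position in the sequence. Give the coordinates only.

<3, 9>

The first coordinate reflects between -7 and 9, moving 2 per step.
  step 5: 5 → 3
The second coordinate changes by +2 each step: at step 5 it is 9.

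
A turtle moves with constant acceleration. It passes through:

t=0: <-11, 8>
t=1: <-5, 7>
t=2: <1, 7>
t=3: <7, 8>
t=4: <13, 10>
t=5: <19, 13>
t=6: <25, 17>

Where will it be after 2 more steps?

<37, 28>

First differences are <+6, -1>, <+6, +0>, <+6, +1>, <+6, +2>, <+6, +3>, <+6, +4>; their common second difference is <+0, +1> (constant acceleration).
step 7: <25, 17> + <+6, +5> → <31, 22>
step 8: <31, 22> + <+6, +6> → <37, 28>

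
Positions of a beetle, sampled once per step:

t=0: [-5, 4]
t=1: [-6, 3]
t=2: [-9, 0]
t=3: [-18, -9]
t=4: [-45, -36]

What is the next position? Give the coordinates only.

The jumps are [-1, -1], [-3, -3], [-9, -9], [-27, -27] — a geometric progression with ratio 3.
step 5: [-45, -36] + [-81, -81] → [-126, -117]

[-126, -117]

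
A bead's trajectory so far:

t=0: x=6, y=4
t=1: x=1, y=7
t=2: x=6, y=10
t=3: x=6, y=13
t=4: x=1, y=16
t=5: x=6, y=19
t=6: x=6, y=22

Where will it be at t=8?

The x coordinate repeats the cycle [6, 1, 6] with period 3; step 8 mod 3 = 2, giving 6.
The y coordinate changes by +3 each step, so at step 8 it is 4 + 8·(3) = 28.

x=6, y=28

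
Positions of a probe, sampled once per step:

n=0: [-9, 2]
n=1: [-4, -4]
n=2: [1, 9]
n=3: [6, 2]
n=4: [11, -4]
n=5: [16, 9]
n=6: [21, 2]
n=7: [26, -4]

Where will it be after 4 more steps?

[46, 9]

First: linear, +5 per step → 46 at step 11.
Second: cycles through 2, -4, 9 every 3 steps. Step 11 lands at position 2 of the cycle → 9.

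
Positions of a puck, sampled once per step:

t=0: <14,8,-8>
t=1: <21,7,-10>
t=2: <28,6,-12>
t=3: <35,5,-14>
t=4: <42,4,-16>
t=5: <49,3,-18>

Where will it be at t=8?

<70,0,-24>

Each step adds <+7,-1,-2> to the position.
step 6: <49,3,-18> + <+7,-1,-2> → <56,2,-20>
step 7: <56,2,-20> + <+7,-1,-2> → <63,1,-22>
step 8: <63,1,-22> + <+7,-1,-2> → <70,0,-24>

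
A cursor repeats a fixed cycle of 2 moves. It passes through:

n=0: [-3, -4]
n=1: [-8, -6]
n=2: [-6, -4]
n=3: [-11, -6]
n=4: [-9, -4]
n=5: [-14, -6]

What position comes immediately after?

[-12, -4]

The moves between consecutive positions are [-5, -2], [+2, +2], [-5, -2], [+2, +2], [-5, -2]; they repeat the 2-cycle [[-5, -2], [+2, +2]].
step 6: apply [+2, +2] → [-12, -4]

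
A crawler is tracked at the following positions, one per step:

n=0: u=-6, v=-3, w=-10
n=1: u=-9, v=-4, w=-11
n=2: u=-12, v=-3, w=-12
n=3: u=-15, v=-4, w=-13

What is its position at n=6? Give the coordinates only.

u=-24, v=-3, w=-16

U: linear, -3 per step → -24 at step 6.
V: cycles through -3, -4 every 2 steps. Step 6 lands at position 0 of the cycle → -3.
W: linear, -1 per step → -16 at step 6.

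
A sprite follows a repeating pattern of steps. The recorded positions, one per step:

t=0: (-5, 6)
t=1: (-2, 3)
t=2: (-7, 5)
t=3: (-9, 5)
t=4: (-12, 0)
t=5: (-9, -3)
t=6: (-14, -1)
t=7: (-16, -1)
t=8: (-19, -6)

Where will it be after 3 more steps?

(-23, -7)

Differencing gives (+3, -3), (-5, +2), (-2, +0), (-3, -5), (+3, -3), (-5, +2), (-2, +0), (-3, -5). This is the pattern (+3, -3), (-5, +2), (-2, +0), (-3, -5) repeated.
step 9: apply (+3, -3) → (-16, -9)
step 10: apply (-5, +2) → (-21, -7)
step 11: apply (-2, +0) → (-23, -7)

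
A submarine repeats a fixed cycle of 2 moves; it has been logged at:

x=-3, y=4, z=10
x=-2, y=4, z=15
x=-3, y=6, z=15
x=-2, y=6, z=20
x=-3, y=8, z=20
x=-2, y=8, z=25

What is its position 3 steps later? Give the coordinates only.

x=-3, y=12, z=30

The moves between consecutive positions are (+1,+0,+5), (-1,+2,+0), (+1,+0,+5), (-1,+2,+0), (+1,+0,+5); they repeat the 2-cycle [(+1,+0,+5), (-1,+2,+0)].
step 6: apply (-1,+2,+0) → x=-3, y=10, z=25
step 7: apply (+1,+0,+5) → x=-2, y=10, z=30
step 8: apply (-1,+2,+0) → x=-3, y=12, z=30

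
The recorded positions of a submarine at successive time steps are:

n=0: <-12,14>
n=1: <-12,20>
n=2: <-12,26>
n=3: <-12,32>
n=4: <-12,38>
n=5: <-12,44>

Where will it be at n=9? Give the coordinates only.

<-12,68>

The position changes by <+0,+6> every step.
step 6: <-12,44> + <+0,+6> → <-12,50>
step 7: <-12,50> + <+0,+6> → <-12,56>
step 8: <-12,56> + <+0,+6> → <-12,62>
step 9: <-12,62> + <+0,+6> → <-12,68>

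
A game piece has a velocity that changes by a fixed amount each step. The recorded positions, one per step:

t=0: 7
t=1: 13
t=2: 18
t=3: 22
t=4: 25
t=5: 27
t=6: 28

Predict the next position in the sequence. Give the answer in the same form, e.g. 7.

28

Successive displacements: +6, +5, +4, +3, +2, +1 — each changes by -1.
step 7: 28 + 0 → 28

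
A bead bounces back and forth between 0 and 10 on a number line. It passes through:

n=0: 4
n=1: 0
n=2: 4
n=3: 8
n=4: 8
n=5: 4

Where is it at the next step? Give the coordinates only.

The value travels 4 per step and bounces off the walls at 0 and 10.
  step 6: 4 → 0

0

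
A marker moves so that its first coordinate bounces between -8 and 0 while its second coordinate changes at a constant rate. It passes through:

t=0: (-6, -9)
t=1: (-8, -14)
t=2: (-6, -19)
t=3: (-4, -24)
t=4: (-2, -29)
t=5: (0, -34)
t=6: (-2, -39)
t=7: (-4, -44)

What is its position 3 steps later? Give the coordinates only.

(-6, -59)

The first coordinate reflects between -8 and 0, moving 2 per step.
  step 8: -4 → -6
  step 9: -6 → -8
  step 10: -8 → -6
The second coordinate changes by -5 each step: at step 10 it is -59.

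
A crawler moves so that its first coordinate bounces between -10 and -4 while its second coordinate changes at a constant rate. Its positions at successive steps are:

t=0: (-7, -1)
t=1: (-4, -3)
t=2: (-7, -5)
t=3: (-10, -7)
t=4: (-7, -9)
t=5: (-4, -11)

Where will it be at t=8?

The first coordinate reflects between -10 and -4, moving 3 per step.
  step 6: -4 → -7
  step 7: -7 → -10
  step 8: -10 → -7
The second coordinate changes by -2 each step: at step 8 it is -17.

(-7, -17)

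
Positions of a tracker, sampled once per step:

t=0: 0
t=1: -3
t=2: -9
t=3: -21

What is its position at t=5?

-93

Step-to-step displacements: -3, -6, -12; each is 2× the previous.
step 4: -21 − 24 → -45
step 5: -45 − 48 → -93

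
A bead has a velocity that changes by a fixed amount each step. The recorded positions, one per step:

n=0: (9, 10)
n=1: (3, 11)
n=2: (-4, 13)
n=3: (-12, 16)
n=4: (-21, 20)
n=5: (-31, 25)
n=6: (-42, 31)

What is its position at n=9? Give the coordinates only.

Successive displacements: (-6, +1), (-7, +2), (-8, +3), (-9, +4), (-10, +5), (-11, +6) — each changes by (-1, +1).
step 7: (-42, 31) + (-12, +7) → (-54, 38)
step 8: (-54, 38) + (-13, +8) → (-67, 46)
step 9: (-67, 46) + (-14, +9) → (-81, 55)

(-81, 55)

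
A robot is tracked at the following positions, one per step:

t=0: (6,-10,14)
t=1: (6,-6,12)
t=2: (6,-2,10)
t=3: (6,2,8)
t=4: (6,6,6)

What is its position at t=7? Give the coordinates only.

(6,18,0)

Constant displacement of (+0,+4,-2) per step.
step 5: (6,6,6) + (+0,+4,-2) → (6,10,4)
step 6: (6,10,4) + (+0,+4,-2) → (6,14,2)
step 7: (6,14,2) + (+0,+4,-2) → (6,18,0)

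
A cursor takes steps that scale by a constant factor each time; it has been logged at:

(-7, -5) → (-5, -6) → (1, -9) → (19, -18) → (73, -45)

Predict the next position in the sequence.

The jumps are (+2, -1), (+6, -3), (+18, -9), (+54, -27) — a geometric progression with ratio 3.
step 5: (73, -45) + (+162, -81) → (235, -126)

(235, -126)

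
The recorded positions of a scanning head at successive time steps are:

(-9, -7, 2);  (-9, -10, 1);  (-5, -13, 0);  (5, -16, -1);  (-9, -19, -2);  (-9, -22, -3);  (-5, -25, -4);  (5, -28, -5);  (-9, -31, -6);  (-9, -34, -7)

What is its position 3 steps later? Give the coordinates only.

(-9, -43, -10)

First: cycles through -9, -9, -5, 5 every 4 steps. Step 12 lands at position 0 of the cycle → -9.
Second: linear, -3 per step → -43 at step 12.
Third: linear, -1 per step → -10 at step 12.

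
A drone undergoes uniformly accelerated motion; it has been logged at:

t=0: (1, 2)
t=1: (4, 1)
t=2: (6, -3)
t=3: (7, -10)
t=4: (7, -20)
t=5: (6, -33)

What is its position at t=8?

(-3, -90)

Taking differences between consecutive positions: (+3, -1), (+2, -4), (+1, -7), (+0, -10), (-1, -13). These grow by (-1, -3) each step.
step 6: (6, -33) + (-2, -16) → (4, -49)
step 7: (4, -49) + (-3, -19) → (1, -68)
step 8: (1, -68) + (-4, -22) → (-3, -90)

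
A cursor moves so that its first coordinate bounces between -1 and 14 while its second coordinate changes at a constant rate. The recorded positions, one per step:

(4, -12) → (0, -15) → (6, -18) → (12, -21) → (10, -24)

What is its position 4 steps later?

(12, -36)

The first coordinate reflects between -1 and 14, moving 6 per step.
  step 5: 10 → 4
  step 6: 4 → 0
  step 7: 0 → 6
  step 8: 6 → 12
The second coordinate changes by -3 each step: at step 8 it is -36.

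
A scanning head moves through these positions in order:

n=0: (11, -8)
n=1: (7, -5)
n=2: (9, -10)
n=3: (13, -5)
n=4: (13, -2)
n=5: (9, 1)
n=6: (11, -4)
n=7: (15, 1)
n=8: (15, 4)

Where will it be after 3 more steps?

The moves between consecutive positions are (-4, +3), (+2, -5), (+4, +5), (+0, +3), (-4, +3), (+2, -5), (+4, +5), (+0, +3); they repeat the 4-cycle [(-4, +3), (+2, -5), (+4, +5), (+0, +3)].
step 9: apply (-4, +3) → (11, 7)
step 10: apply (+2, -5) → (13, 2)
step 11: apply (+4, +5) → (17, 7)

(17, 7)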